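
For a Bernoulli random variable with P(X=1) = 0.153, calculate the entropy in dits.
0.1858 dits

The binary entropy function is:
H(p) = -p log(p) - (1-p) log(1-p)

H(0.153) = -0.153 × log_10(0.153) - 0.847 × log_10(0.847)
H(0.153) = 0.1858 dits

Note: Binary entropy is maximized at p=0.5 (H=1 bit) and minimized at p=0 or p=1 (H=0).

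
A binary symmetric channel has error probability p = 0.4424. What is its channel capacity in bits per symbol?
0.0096 bits

For a binary symmetric channel (BSC) with error probability p:
Capacity C = 1 - H(p) bits per symbol

where H(p) = -p log₂(p) - (1-p) log₂(1-p) is the binary entropy function.

H(0.4424) = 0.9904 bits
C = 1 - 0.9904 = 0.0096 bits per symbol

This means we can reliably transmit up to 0.0096 bits of information per channel use.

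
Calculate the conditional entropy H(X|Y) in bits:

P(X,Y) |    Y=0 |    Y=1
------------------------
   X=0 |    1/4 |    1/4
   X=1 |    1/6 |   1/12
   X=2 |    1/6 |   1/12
1.4793 bits

Using the chain rule: H(X|Y) = H(X,Y) - H(Y)

First, compute H(X,Y) = 2.4591 bits

Marginal P(Y) = (7/12, 5/12)
H(Y) = 0.9799 bits

H(X|Y) = H(X,Y) - H(Y) = 2.4591 - 0.9799 = 1.4793 bits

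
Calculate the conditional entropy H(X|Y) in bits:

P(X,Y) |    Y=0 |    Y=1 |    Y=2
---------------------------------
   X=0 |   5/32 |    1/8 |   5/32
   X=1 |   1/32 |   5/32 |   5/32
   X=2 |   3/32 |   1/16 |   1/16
1.4503 bits

Using the chain rule: H(X|Y) = H(X,Y) - H(Y)

First, compute H(X,Y) = 3.0252 bits

Marginal P(Y) = (9/32, 11/32, 3/8)
H(Y) = 1.5749 bits

H(X|Y) = H(X,Y) - H(Y) = 3.0252 - 1.5749 = 1.4503 bits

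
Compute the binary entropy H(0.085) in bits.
0.4196 bits

The binary entropy function is:
H(p) = -p log(p) - (1-p) log(1-p)

H(0.085) = -0.085 × log_2(0.085) - 0.915 × log_2(0.915)
H(0.085) = 0.4196 bits

Note: Binary entropy is maximized at p=0.5 (H=1 bit) and minimized at p=0 or p=1 (H=0).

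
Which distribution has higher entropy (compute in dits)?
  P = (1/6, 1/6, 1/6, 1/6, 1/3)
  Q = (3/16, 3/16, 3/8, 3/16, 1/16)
P

Computing entropies in dits:
H(P) = 0.6778
H(Q) = 0.6439

Distribution P has higher entropy.

Intuition: The distribution closer to uniform (more spread out) has higher entropy.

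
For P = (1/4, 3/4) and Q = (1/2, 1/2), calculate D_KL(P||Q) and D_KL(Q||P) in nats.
D_KL(P||Q) = 0.1308, D_KL(Q||P) = 0.1438

KL divergence is not symmetric: D_KL(P||Q) ≠ D_KL(Q||P) in general.

D_KL(P||Q) = 0.1308 nats
D_KL(Q||P) = 0.1438 nats

No, they are not equal!

This asymmetry is why KL divergence is not a true distance metric.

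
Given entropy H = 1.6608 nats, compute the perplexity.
5.2635

Perplexity is e^H (or exp(H) for natural log).

H = 1.6608 nats
Perplexity = e^1.6608 = 5.2635

Interpretation: The model's uncertainty is equivalent to choosing uniformly among 5.3 options.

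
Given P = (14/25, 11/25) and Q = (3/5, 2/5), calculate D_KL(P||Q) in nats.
0.0033 nats

KL divergence: D_KL(P||Q) = Σ p(x) log(p(x)/q(x))

Computing term by term:
  x=0: 14/25 × log_e[(14/25)/(3/5)] = 14/25 × -0.0690 = -0.0386
  x=1: 11/25 × log_e[(11/25)/(2/5)] = 11/25 × 0.0953 = 0.0419

D_KL(P||Q) = 0.0033 nats

Note: KL divergence is always non-negative and equals 0 iff P = Q.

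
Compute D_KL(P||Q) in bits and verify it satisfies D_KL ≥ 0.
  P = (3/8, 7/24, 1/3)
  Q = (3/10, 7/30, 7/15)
0.0528 bits

KL divergence satisfies the Gibbs inequality: D_KL(P||Q) ≥ 0 for all distributions P, Q.

D_KL(P||Q) = Σ p(x) log(p(x)/q(x))
Term by term:
  x=0: 3/8 × log_2[(3/8)/(3/10)] = 0.1207
  x=1: 7/24 × log_2[(7/24)/(7/30)] = 0.0939
  x=2: 1/3 × log_2[(1/3)/(7/15)] = -0.1618
D_KL(P||Q) = 0.0528 bits

D_KL(P||Q) = 0.0528 ≥ 0 ✓

This non-negativity is a fundamental property: relative entropy cannot be negative because it measures how different Q is from P.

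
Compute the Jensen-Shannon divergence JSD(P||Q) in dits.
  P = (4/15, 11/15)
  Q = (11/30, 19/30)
0.0025 dits

Jensen-Shannon divergence is:
JSD(P||Q) = 0.5 × D_KL(P||M) + 0.5 × D_KL(Q||M)
where M = 0.5 × (P + Q) is the mixture distribution.

M = 0.5 × (4/15, 11/15) + 0.5 × (11/30, 19/30) = (0.316667, 0.683333)

D_KL(P||M) = 0.0026 dits
D_KL(Q||M) = 0.0024 dits

JSD(P||Q) = 0.5 × 0.0026 + 0.5 × 0.0024 = 0.0025 dits

Unlike KL divergence, JSD is symmetric and bounded: 0 ≤ JSD ≤ log(2).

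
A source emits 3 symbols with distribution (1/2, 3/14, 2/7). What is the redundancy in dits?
0.0278 dits

Redundancy measures how far a source is from maximum entropy:
R = H_max - H(X)

Maximum entropy for 3 symbols: H_max = log_10(3) = 0.4771 dits
Actual entropy: H(X) = 0.4493 dits
Redundancy: R = 0.4771 - 0.4493 = 0.0278 dits

This redundancy represents potential for compression: the source could be compressed by 0.0278 dits per symbol.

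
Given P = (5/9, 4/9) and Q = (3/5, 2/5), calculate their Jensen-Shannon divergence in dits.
0.0004 dits

Jensen-Shannon divergence is:
JSD(P||Q) = 0.5 × D_KL(P||M) + 0.5 × D_KL(Q||M)
where M = 0.5 × (P + Q) is the mixture distribution.

M = 0.5 × (5/9, 4/9) + 0.5 × (3/5, 2/5) = (0.577778, 0.422222)

D_KL(P||M) = 0.0004 dits
D_KL(Q||M) = 0.0004 dits

JSD(P||Q) = 0.5 × 0.0004 + 0.5 × 0.0004 = 0.0004 dits

Unlike KL divergence, JSD is symmetric and bounded: 0 ≤ JSD ≤ log(2).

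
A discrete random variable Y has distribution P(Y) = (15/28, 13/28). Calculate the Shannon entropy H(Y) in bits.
0.9963 bits

Shannon entropy is H(X) = -Σ p(x) log p(x).

For P = (15/28, 13/28):
H = -15/28 × log_2(15/28) -13/28 × log_2(13/28)
H = 0.9963 bits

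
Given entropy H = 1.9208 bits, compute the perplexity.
3.7863

Perplexity is 2^H (or exp(H) for natural log).

H = 1.9208 bits
Perplexity = 2^1.9208 = 3.7863

Interpretation: The model's uncertainty is equivalent to choosing uniformly among 3.8 options.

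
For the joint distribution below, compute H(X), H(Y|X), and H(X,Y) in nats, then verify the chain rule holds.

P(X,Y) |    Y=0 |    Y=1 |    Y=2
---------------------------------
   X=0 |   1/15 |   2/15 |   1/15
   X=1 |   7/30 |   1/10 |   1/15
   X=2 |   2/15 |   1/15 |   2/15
H(X,Y) = 2.0979, H(X) = 1.0852, H(Y|X) = 1.0127 (all in nats)

Chain rule: H(X,Y) = H(X) + H(Y|X)

Left side — joint entropy directly:
H(X,Y) = -Σ p(x,y) log p(x,y) = 2.0979 nats

Right side — compute H(Y|X) from the conditional distributions:
P(X) = (4/15, 2/5, 1/3), so H(X) = 1.0852 nats
H(Y|X) = Σ_x P(X=x) · H(Y|X=x):
  P(Y|X=0) = (1/4, 1/2, 1/4), H(Y|X=0) = 1.0397, weight P(X=0) = 4/15
  P(Y|X=1) = (7/12, 1/4, 1/6), H(Y|X=1) = 0.9596, weight P(X=1) = 2/5
  P(Y|X=2) = (2/5, 1/5, 2/5), H(Y|X=2) = 1.0549, weight P(X=2) = 1/3
H(Y|X) = 1.0127 nats

H(X) + H(Y|X) = 1.0852 + 1.0127 = 2.0979 nats

Both sides equal 2.0979 nats. ✓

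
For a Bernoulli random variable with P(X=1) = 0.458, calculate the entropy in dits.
0.2995 dits

The binary entropy function is:
H(p) = -p log(p) - (1-p) log(1-p)

H(0.458) = -0.458 × log_10(0.458) - 0.542 × log_10(0.542)
H(0.458) = 0.2995 dits

Note: Binary entropy is maximized at p=0.5 (H=1 bit) and minimized at p=0 or p=1 (H=0).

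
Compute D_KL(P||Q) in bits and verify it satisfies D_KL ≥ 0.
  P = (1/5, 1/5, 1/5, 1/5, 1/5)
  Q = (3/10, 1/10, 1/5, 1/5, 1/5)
0.0830 bits

KL divergence satisfies the Gibbs inequality: D_KL(P||Q) ≥ 0 for all distributions P, Q.

D_KL(P||Q) = Σ p(x) log(p(x)/q(x))
Term by term:
  x=0: 1/5 × log_2[(1/5)/(3/10)] = -0.1170
  x=1: 1/5 × log_2[(1/5)/(1/10)] = 0.2000
  x=2: 1/5 × log_2[(1/5)/(1/5)] = 0.0000
  x=3: 1/5 × log_2[(1/5)/(1/5)] = 0.0000
  x=4: 1/5 × log_2[(1/5)/(1/5)] = 0.0000
D_KL(P||Q) = 0.0830 bits

D_KL(P||Q) = 0.0830 ≥ 0 ✓

This non-negativity is a fundamental property: relative entropy cannot be negative because it measures how different Q is from P.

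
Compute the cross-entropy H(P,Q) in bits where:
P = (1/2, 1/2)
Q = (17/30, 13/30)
1.0129 bits

Cross-entropy: H(P,Q) = -Σ p(x) log q(x)

Alternatively: H(P,Q) = H(P) + D_KL(P||Q)
H(P) = 1.0000 bits
D_KL(P||Q) = 0.0129 bits

H(P,Q) = 1.0000 + 0.0129 = 1.0129 bits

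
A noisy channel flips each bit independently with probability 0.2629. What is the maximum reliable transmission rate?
0.1689 bits

For a binary symmetric channel (BSC) with error probability p:
Capacity C = 1 - H(p) bits per symbol

where H(p) = -p log₂(p) - (1-p) log₂(1-p) is the binary entropy function.

H(0.2629) = 0.8311 bits
C = 1 - 0.8311 = 0.1689 bits per symbol

This means we can reliably transmit up to 0.1689 bits of information per channel use.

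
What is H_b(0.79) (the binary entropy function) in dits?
0.2232 dits

The binary entropy function is:
H(p) = -p log(p) - (1-p) log(1-p)

H(0.79) = -0.79 × log_10(0.79) - 0.21 × log_10(0.21)
H(0.79) = 0.2232 dits

Note: Binary entropy is maximized at p=0.5 (H=1 bit) and minimized at p=0 or p=1 (H=0).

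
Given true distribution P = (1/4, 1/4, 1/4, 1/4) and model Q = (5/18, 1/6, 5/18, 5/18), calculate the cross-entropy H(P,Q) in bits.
2.0322 bits

Cross-entropy: H(P,Q) = -Σ p(x) log q(x)

Alternatively: H(P,Q) = H(P) + D_KL(P||Q)
H(P) = 2.0000 bits
D_KL(P||Q) = 0.0322 bits

H(P,Q) = 2.0000 + 0.0322 = 2.0322 bits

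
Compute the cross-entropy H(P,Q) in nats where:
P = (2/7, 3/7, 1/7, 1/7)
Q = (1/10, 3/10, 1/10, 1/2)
1.6018 nats

Cross-entropy: H(P,Q) = -Σ p(x) log q(x)

Alternatively: H(P,Q) = H(P) + D_KL(P||Q)
H(P) = 1.2770 nats
D_KL(P||Q) = 0.3248 nats

H(P,Q) = 1.2770 + 0.3248 = 1.6018 nats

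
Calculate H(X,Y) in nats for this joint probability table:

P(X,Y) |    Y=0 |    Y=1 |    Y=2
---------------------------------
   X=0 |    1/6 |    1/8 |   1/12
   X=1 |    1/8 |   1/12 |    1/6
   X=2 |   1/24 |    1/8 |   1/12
2.1307 nats

Joint entropy is H(X,Y) = -Σ_{x,y} p(x,y) log p(x,y).

Summing over all non-zero entries:
H(X,Y) = -[1/6·log_e(1/6) + 1/8·log_e(1/8) + 1/12·log_e(1/12) + 1/8·log_e(1/8) + 1/12·log_e(1/12) + 1/6·log_e(1/6) + 1/24·log_e(1/24) + 1/8·log_e(1/8) + 1/12·log_e(1/12)]
H(X,Y) = 2.1307 nats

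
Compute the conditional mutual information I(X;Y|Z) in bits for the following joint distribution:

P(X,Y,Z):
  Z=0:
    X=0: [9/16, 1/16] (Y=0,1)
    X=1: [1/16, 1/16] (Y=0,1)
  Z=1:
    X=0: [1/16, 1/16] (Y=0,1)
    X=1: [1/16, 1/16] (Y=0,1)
0.0694 bits

Conditional mutual information: I(X;Y|Z) = H(X|Z) + H(Y|Z) - H(X,Y|Z)

H(Z) = 0.8113
H(X,Z) = 1.5488 → H(X|Z) = 0.7375
H(Y,Z) = 1.5488 → H(Y|Z) = 0.7375
H(X,Y,Z) = 2.2169 → H(X,Y|Z) = 1.4056

I(X;Y|Z) = 0.7375 + 0.7375 - 1.4056 = 0.0694 bits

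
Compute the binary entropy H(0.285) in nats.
0.5976 nats

The binary entropy function is:
H(p) = -p log(p) - (1-p) log(1-p)

H(0.285) = -0.285 × log_e(0.285) - 0.715 × log_e(0.715)
H(0.285) = 0.5976 nats

Note: Binary entropy is maximized at p=0.5 (H=1 bit) and minimized at p=0 or p=1 (H=0).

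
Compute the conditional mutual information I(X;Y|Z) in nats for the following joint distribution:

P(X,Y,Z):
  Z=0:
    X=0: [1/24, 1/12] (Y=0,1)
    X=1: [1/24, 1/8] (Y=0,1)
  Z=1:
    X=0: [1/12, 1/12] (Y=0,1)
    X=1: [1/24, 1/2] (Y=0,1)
0.0689 nats

Conditional mutual information: I(X;Y|Z) = H(X|Z) + H(Y|Z) - H(X,Y|Z)

H(Z) = 0.6036
H(X,Z) = 1.1893 → H(X|Z) = 0.5856
H(Y,Z) = 1.1082 → H(Y|Z) = 0.5046
H(X,Y,Z) = 1.6250 → H(X,Y|Z) = 1.0213

I(X;Y|Z) = 0.5856 + 0.5046 - 1.0213 = 0.0689 nats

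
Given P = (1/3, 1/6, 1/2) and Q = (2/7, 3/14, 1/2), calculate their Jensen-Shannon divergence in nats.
0.0024 nats

Jensen-Shannon divergence is:
JSD(P||Q) = 0.5 × D_KL(P||M) + 0.5 × D_KL(Q||M)
where M = 0.5 × (P + Q) is the mixture distribution.

M = 0.5 × (1/3, 1/6, 1/2) + 0.5 × (2/7, 3/14, 1/2) = (0.309524, 4/21, 1/2)

D_KL(P||M) = 0.0024 nats
D_KL(Q||M) = 0.0024 nats

JSD(P||Q) = 0.5 × 0.0024 + 0.5 × 0.0024 = 0.0024 nats

Unlike KL divergence, JSD is symmetric and bounded: 0 ≤ JSD ≤ log(2).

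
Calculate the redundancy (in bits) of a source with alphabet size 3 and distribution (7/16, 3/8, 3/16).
0.0797 bits

Redundancy measures how far a source is from maximum entropy:
R = H_max - H(X)

Maximum entropy for 3 symbols: H_max = log_2(3) = 1.5850 bits
Actual entropy: H(X) = 1.5052 bits
Redundancy: R = 1.5850 - 1.5052 = 0.0797 bits

This redundancy represents potential for compression: the source could be compressed by 0.0797 bits per symbol.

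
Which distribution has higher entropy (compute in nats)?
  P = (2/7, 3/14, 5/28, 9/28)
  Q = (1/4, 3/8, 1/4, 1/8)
P

Computing entropies in nats:
H(P) = 1.3605
H(Q) = 1.3209

Distribution P has higher entropy.

Intuition: The distribution closer to uniform (more spread out) has higher entropy.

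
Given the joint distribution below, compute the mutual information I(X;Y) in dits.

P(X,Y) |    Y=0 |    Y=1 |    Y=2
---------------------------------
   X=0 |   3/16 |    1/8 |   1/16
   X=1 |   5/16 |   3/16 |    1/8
0.0005 dits

Mutual information: I(X;Y) = H(X) + H(Y) - H(X,Y)

Marginals:
P(X) = (3/8, 5/8), H(X) = 0.2873 dits
P(Y) = (1/2, 5/16, 3/16), H(Y) = 0.4447 dits

Joint entropy: H(X,Y) = 0.7315 dits

I(X;Y) = 0.2873 + 0.4447 - 0.7315 = 0.0005 dits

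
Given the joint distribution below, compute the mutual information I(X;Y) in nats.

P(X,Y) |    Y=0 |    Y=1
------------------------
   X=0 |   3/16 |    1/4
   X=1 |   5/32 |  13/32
0.0124 nats

Mutual information: I(X;Y) = H(X) + H(Y) - H(X,Y)

Marginals:
P(X) = (7/16, 9/16), H(X) = 0.6853 nats
P(Y) = (11/32, 21/32), H(Y) = 0.6435 nats

Joint entropy: H(X,Y) = 1.3164 nats

I(X;Y) = 0.6853 + 0.6435 - 1.3164 = 0.0124 nats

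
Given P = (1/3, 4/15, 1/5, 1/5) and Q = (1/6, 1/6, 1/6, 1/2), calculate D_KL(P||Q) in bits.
0.3024 bits

KL divergence: D_KL(P||Q) = Σ p(x) log(p(x)/q(x))

Computing term by term:
  x=0: 1/3 × log_2[(1/3)/(1/6)] = 1/3 × 1.0000 = 0.3333
  x=1: 4/15 × log_2[(4/15)/(1/6)] = 4/15 × 0.6781 = 0.1808
  x=2: 1/5 × log_2[(1/5)/(1/6)] = 1/5 × 0.2630 = 0.0526
  x=3: 1/5 × log_2[(1/5)/(1/2)] = 1/5 × -1.3219 = -0.2644

D_KL(P||Q) = 0.3024 bits

Note: KL divergence is always non-negative and equals 0 iff P = Q.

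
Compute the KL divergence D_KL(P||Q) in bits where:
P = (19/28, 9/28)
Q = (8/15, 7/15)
0.0629 bits

KL divergence: D_KL(P||Q) = Σ p(x) log(p(x)/q(x))

Computing term by term:
  x=0: 19/28 × log_2[(19/28)/(8/15)] = 19/28 × 0.3475 = 0.2358
  x=1: 9/28 × log_2[(9/28)/(7/15)] = 9/28 × -0.5379 = -0.1729

D_KL(P||Q) = 0.0629 bits

Note: KL divergence is always non-negative and equals 0 iff P = Q.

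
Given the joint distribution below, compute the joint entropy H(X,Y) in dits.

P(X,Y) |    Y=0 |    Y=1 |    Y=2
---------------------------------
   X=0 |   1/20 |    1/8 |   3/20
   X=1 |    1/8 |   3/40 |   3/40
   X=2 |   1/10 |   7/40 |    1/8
0.9285 dits

Joint entropy is H(X,Y) = -Σ_{x,y} p(x,y) log p(x,y).

Summing over all non-zero entries:
H(X,Y) = -[1/20·log_10(1/20) + 1/8·log_10(1/8) + 3/20·log_10(3/20) + 1/8·log_10(1/8) + 3/40·log_10(3/40) + 3/40·log_10(3/40) + 1/10·log_10(1/10) + 7/40·log_10(7/40) + 1/8·log_10(1/8)]
H(X,Y) = 0.9285 dits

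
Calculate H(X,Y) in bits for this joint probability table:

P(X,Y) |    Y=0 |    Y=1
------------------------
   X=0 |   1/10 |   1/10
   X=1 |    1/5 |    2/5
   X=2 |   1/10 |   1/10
2.3219 bits

Joint entropy is H(X,Y) = -Σ_{x,y} p(x,y) log p(x,y).

Summing over all non-zero entries:
H(X,Y) = -[1/10·log_2(1/10) + 1/10·log_2(1/10) + 1/5·log_2(1/5) + 2/5·log_2(2/5) + 1/10·log_2(1/10) + 1/10·log_2(1/10)]
H(X,Y) = 2.3219 bits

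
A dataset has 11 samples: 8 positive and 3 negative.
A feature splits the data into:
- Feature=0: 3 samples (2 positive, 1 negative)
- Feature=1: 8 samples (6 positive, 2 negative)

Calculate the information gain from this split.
0.0049 bits

Information Gain = H(Y) - H(Y|Feature)

Before split:
P(positive) = 8/11 = 0.7273
H(Y) = 0.8454 bits

After split:
Feature=0: H = 0.9183 bits (weight = 3/11)
Feature=1: H = 0.8113 bits (weight = 8/11)
H(Y|Feature) = (3/11)×0.9183 + (8/11)×0.8113 = 0.8405 bits

Information Gain = 0.8454 - 0.8405 = 0.0049 bits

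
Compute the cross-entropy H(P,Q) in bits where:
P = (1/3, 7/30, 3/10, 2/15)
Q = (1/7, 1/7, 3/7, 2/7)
2.1985 bits

Cross-entropy: H(P,Q) = -Σ p(x) log q(x)

Alternatively: H(P,Q) = H(P) + D_KL(P||Q)
H(P) = 1.9269 bits
D_KL(P||Q) = 0.2716 bits

H(P,Q) = 1.9269 + 0.2716 = 2.1985 bits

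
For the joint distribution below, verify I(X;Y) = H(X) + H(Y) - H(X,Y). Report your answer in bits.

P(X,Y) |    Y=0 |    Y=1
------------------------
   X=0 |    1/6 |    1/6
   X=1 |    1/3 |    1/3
I(X;Y) = 0.0000 bits

Mutual information has multiple equivalent forms:
- I(X;Y) = H(X) - H(X|Y)
- I(X;Y) = H(Y) - H(Y|X)
- I(X;Y) = H(X) + H(Y) - H(X,Y)

Computing all quantities:
H(X) = 0.9183, H(Y) = 1.0000, H(X,Y) = 1.9183
H(X|Y) = 0.9183, H(Y|X) = 1.0000

Verification:
H(X) - H(X|Y) = 0.9183 - 0.9183 = 0.0000
H(Y) - H(Y|X) = 1.0000 - 1.0000 = 0.0000
H(X) + H(Y) - H(X,Y) = 0.9183 + 1.0000 - 1.9183 = 0.0000

All forms give I(X;Y) = 0.0000 bits. ✓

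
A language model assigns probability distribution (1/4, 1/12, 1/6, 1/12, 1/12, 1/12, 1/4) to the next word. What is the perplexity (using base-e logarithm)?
6.1723

Perplexity is e^H (or exp(H) for natural log).

First, H = -Σ p log p = 1.8201 nats
Perplexity = e^1.8201 = 6.1723

Interpretation: The model's uncertainty is equivalent to choosing uniformly among 6.2 options.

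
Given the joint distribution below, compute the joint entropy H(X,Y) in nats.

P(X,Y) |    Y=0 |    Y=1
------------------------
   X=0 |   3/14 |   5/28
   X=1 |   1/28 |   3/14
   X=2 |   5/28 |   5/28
1.7021 nats

Joint entropy is H(X,Y) = -Σ_{x,y} p(x,y) log p(x,y).

Summing over all non-zero entries:
H(X,Y) = -[3/14·log_e(3/14) + 5/28·log_e(5/28) + 1/28·log_e(1/28) + 3/14·log_e(3/14) + 5/28·log_e(5/28) + 5/28·log_e(5/28)]
H(X,Y) = 1.7021 nats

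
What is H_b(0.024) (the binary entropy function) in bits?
0.1633 bits

The binary entropy function is:
H(p) = -p log(p) - (1-p) log(1-p)

H(0.024) = -0.024 × log_2(0.024) - 0.976 × log_2(0.976)
H(0.024) = 0.1633 bits

Note: Binary entropy is maximized at p=0.5 (H=1 bit) and minimized at p=0 or p=1 (H=0).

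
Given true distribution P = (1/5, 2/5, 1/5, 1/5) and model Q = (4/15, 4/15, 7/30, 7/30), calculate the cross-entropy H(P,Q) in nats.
1.3752 nats

Cross-entropy: H(P,Q) = -Σ p(x) log q(x)

Alternatively: H(P,Q) = H(P) + D_KL(P||Q)
H(P) = 1.3322 nats
D_KL(P||Q) = 0.0430 nats

H(P,Q) = 1.3322 + 0.0430 = 1.3752 nats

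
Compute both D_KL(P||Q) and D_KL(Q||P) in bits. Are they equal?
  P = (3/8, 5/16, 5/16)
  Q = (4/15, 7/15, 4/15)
D_KL(P||Q) = 0.0752, D_KL(Q||P) = 0.0778

KL divergence is not symmetric: D_KL(P||Q) ≠ D_KL(Q||P) in general.

D_KL(P||Q) = 0.0752 bits
D_KL(Q||P) = 0.0778 bits

No, they are not equal!

This asymmetry is why KL divergence is not a true distance metric.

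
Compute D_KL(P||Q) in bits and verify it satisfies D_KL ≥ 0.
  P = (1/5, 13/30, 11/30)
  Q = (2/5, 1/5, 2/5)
0.2373 bits

KL divergence satisfies the Gibbs inequality: D_KL(P||Q) ≥ 0 for all distributions P, Q.

D_KL(P||Q) = Σ p(x) log(p(x)/q(x))
Term by term:
  x=0: 1/5 × log_2[(1/5)/(2/5)] = -0.2000
  x=1: 13/30 × log_2[(13/30)/(1/5)] = 0.4834
  x=2: 11/30 × log_2[(11/30)/(2/5)] = -0.0460
D_KL(P||Q) = 0.2373 bits

D_KL(P||Q) = 0.2373 ≥ 0 ✓

This non-negativity is a fundamental property: relative entropy cannot be negative because it measures how different Q is from P.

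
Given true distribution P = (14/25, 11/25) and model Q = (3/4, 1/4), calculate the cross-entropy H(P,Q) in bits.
1.1124 bits

Cross-entropy: H(P,Q) = -Σ p(x) log q(x)

Alternatively: H(P,Q) = H(P) + D_KL(P||Q)
H(P) = 0.9896 bits
D_KL(P||Q) = 0.1228 bits

H(P,Q) = 0.9896 + 0.1228 = 1.1124 bits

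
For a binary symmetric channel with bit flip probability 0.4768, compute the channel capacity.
0.0016 bits

For a binary symmetric channel (BSC) with error probability p:
Capacity C = 1 - H(p) bits per symbol

where H(p) = -p log₂(p) - (1-p) log₂(1-p) is the binary entropy function.

H(0.4768) = 0.9984 bits
C = 1 - 0.9984 = 0.0016 bits per symbol

This means we can reliably transmit up to 0.0016 bits of information per channel use.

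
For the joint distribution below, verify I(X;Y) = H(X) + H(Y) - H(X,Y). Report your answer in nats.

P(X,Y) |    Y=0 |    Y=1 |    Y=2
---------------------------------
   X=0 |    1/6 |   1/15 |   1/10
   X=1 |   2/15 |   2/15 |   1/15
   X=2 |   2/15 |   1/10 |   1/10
I(X;Y) = 0.0182 nats

Mutual information has multiple equivalent forms:
- I(X;Y) = H(X) - H(X|Y)
- I(X;Y) = H(Y) - H(Y|X)
- I(X;Y) = H(X) + H(Y) - H(X,Y)

Computing all quantities:
H(X) = 1.0986, H(Y) = 1.0760, H(X,Y) = 2.1564
H(X|Y) = 1.0804, H(Y|X) = 1.0578

Verification:
H(X) - H(X|Y) = 1.0986 - 1.0804 = 0.0182
H(Y) - H(Y|X) = 1.0760 - 1.0578 = 0.0182
H(X) + H(Y) - H(X,Y) = 1.0986 + 1.0760 - 2.1564 = 0.0182

All forms give I(X;Y) = 0.0182 nats. ✓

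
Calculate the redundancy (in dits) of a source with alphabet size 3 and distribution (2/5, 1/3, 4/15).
0.0058 dits

Redundancy measures how far a source is from maximum entropy:
R = H_max - H(X)

Maximum entropy for 3 symbols: H_max = log_10(3) = 0.4771 dits
Actual entropy: H(X) = 0.4713 dits
Redundancy: R = 0.4771 - 0.4713 = 0.0058 dits

This redundancy represents potential for compression: the source could be compressed by 0.0058 dits per symbol.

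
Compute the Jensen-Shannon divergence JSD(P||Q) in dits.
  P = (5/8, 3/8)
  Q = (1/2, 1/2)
0.0035 dits

Jensen-Shannon divergence is:
JSD(P||Q) = 0.5 × D_KL(P||M) + 0.5 × D_KL(Q||M)
where M = 0.5 × (P + Q) is the mixture distribution.

M = 0.5 × (5/8, 3/8) + 0.5 × (1/2, 1/2) = (9/16, 7/16)

D_KL(P||M) = 0.0035 dits
D_KL(Q||M) = 0.0034 dits

JSD(P||Q) = 0.5 × 0.0035 + 0.5 × 0.0034 = 0.0035 dits

Unlike KL divergence, JSD is symmetric and bounded: 0 ≤ JSD ≤ log(2).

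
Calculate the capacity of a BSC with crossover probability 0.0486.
0.7196 bits

For a binary symmetric channel (BSC) with error probability p:
Capacity C = 1 - H(p) bits per symbol

where H(p) = -p log₂(p) - (1-p) log₂(1-p) is the binary entropy function.

H(0.0486) = 0.2804 bits
C = 1 - 0.2804 = 0.7196 bits per symbol

This means we can reliably transmit up to 0.7196 bits of information per channel use.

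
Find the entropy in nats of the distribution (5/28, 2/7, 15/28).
0.9999 nats

Shannon entropy is H(X) = -Σ p(x) log p(x).

For P = (5/28, 2/7, 15/28):
H = -5/28 × log_e(5/28) -2/7 × log_e(2/7) -15/28 × log_e(15/28)
H = 0.9999 nats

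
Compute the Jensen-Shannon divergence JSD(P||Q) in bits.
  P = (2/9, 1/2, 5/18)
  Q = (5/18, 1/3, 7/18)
0.0210 bits

Jensen-Shannon divergence is:
JSD(P||Q) = 0.5 × D_KL(P||M) + 0.5 × D_KL(Q||M)
where M = 0.5 × (P + Q) is the mixture distribution.

M = 0.5 × (2/9, 1/2, 5/18) + 0.5 × (5/18, 1/3, 7/18) = (1/4, 5/12, 1/3)

D_KL(P||M) = 0.0207 bits
D_KL(Q||M) = 0.0214 bits

JSD(P||Q) = 0.5 × 0.0207 + 0.5 × 0.0214 = 0.0210 bits

Unlike KL divergence, JSD is symmetric and bounded: 0 ≤ JSD ≤ log(2).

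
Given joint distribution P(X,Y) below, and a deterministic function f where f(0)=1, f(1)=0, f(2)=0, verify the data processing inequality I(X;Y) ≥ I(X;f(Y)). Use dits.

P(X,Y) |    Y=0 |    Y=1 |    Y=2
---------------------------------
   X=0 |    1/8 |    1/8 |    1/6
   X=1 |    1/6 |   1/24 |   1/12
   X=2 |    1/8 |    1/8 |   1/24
I(X;Y) = 0.0253, I(X;f(Y)) = 0.0114, inequality holds: 0.0253 ≥ 0.0114

Data Processing Inequality: For any Markov chain X → Y → Z, we have I(X;Y) ≥ I(X;Z).

Here Z = f(Y) is a deterministic function of Y, forming X → Y → Z.

Original I(X;Y) = 0.0253 dits

After applying f:
P(X,Z) where Z=f(Y):
- P(X,Z=0) = P(X,Y=1) + P(X,Y=2)
- P(X,Z=1) = P(X,Y=0)

I(X;Z) = I(X;f(Y)) = 0.0114 dits

Verification: 0.0253 ≥ 0.0114 ✓

Information cannot be created by processing; the function f can only lose information about X.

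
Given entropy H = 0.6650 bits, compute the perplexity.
1.5856

Perplexity is 2^H (or exp(H) for natural log).

H = 0.6650 bits
Perplexity = 2^0.6650 = 1.5856

Interpretation: The model's uncertainty is equivalent to choosing uniformly among 1.6 options.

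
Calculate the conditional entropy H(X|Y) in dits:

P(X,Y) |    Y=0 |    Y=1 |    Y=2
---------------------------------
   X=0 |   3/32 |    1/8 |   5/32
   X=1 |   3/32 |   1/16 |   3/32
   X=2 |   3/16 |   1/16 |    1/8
0.4577 dits

Using the chain rule: H(X|Y) = H(X,Y) - H(Y)

First, compute H(X,Y) = 0.9277 dits

Marginal P(Y) = (3/8, 1/4, 3/8)
H(Y) = 0.4700 dits

H(X|Y) = H(X,Y) - H(Y) = 0.9277 - 0.4700 = 0.4577 dits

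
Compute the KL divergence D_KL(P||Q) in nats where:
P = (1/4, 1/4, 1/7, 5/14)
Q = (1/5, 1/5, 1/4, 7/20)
0.0388 nats

KL divergence: D_KL(P||Q) = Σ p(x) log(p(x)/q(x))

Computing term by term:
  x=0: 1/4 × log_e[(1/4)/(1/5)] = 1/4 × 0.2231 = 0.0558
  x=1: 1/4 × log_e[(1/4)/(1/5)] = 1/4 × 0.2231 = 0.0558
  x=2: 1/7 × log_e[(1/7)/(1/4)] = 1/7 × -0.5596 = -0.0799
  x=3: 5/14 × log_e[(5/14)/(7/20)] = 5/14 × 0.0202 = 0.0072

D_KL(P||Q) = 0.0388 nats

Note: KL divergence is always non-negative and equals 0 iff P = Q.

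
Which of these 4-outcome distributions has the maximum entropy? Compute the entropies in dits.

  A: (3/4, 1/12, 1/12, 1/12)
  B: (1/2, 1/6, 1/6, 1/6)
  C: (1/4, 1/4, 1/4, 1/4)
C

For a discrete distribution over n outcomes, entropy is maximized by the uniform distribution.

Computing entropies:
H(A) = 0.3635 dits
H(B) = 0.5396 dits
H(C) = 0.6021 dits

The uniform distribution (where all probabilities equal 1/4) achieves the maximum entropy of log_10(4) = 0.6021 dits.

Distribution C has the highest entropy.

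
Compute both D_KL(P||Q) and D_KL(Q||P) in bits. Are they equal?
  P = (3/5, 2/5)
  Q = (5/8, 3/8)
D_KL(P||Q) = 0.0019, D_KL(Q||P) = 0.0019

KL divergence is not symmetric: D_KL(P||Q) ≠ D_KL(Q||P) in general.

D_KL(P||Q) = 0.0019 bits
D_KL(Q||P) = 0.0019 bits

In this case they happen to be equal (to 4 decimal places).

This asymmetry is why KL divergence is not a true distance metric.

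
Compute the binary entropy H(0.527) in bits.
0.9979 bits

The binary entropy function is:
H(p) = -p log(p) - (1-p) log(1-p)

H(0.527) = -0.527 × log_2(0.527) - 0.473 × log_2(0.473)
H(0.527) = 0.9979 bits

Note: Binary entropy is maximized at p=0.5 (H=1 bit) and minimized at p=0 or p=1 (H=0).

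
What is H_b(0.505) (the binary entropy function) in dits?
0.3010 dits

The binary entropy function is:
H(p) = -p log(p) - (1-p) log(1-p)

H(0.505) = -0.505 × log_10(0.505) - 0.495 × log_10(0.495)
H(0.505) = 0.3010 dits

Note: Binary entropy is maximized at p=0.5 (H=1 bit) and minimized at p=0 or p=1 (H=0).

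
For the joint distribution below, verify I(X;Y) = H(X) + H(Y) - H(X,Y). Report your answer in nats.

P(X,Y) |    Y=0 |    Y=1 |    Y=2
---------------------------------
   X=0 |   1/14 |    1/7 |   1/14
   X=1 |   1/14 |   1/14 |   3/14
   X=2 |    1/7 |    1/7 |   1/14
I(X;Y) = 0.0802 nats

Mutual information has multiple equivalent forms:
- I(X;Y) = H(X) - H(X|Y)
- I(X;Y) = H(Y) - H(Y|X)
- I(X;Y) = H(X) + H(Y) - H(X,Y)

Computing all quantities:
H(X) = 1.0934, H(Y) = 1.0934, H(X,Y) = 2.1066
H(X|Y) = 1.0132, H(Y|X) = 1.0132

Verification:
H(X) - H(X|Y) = 1.0934 - 1.0132 = 0.0802
H(Y) - H(Y|X) = 1.0934 - 1.0132 = 0.0802
H(X) + H(Y) - H(X,Y) = 1.0934 + 1.0934 - 2.1066 = 0.0802

All forms give I(X;Y) = 0.0802 nats. ✓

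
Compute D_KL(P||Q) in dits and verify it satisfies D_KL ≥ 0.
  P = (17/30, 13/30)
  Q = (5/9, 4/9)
0.0001 dits

KL divergence satisfies the Gibbs inequality: D_KL(P||Q) ≥ 0 for all distributions P, Q.

D_KL(P||Q) = Σ p(x) log(p(x)/q(x))
Term by term:
  x=0: 17/30 × log_10[(17/30)/(5/9)] = 0.0049
  x=1: 13/30 × log_10[(13/30)/(4/9)] = -0.0048
D_KL(P||Q) = 0.0001 dits

D_KL(P||Q) = 0.0001 ≥ 0 ✓

This non-negativity is a fundamental property: relative entropy cannot be negative because it measures how different Q is from P.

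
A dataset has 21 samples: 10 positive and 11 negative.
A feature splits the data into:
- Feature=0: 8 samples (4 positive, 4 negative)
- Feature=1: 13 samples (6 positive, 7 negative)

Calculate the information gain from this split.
0.0010 bits

Information Gain = H(Y) - H(Y|Feature)

Before split:
P(positive) = 10/21 = 0.4762
H(Y) = 0.9984 bits

After split:
Feature=0: H = 1.0000 bits (weight = 8/21)
Feature=1: H = 0.9957 bits (weight = 13/21)
H(Y|Feature) = (8/21)×1.0000 + (13/21)×0.9957 = 0.9974 bits

Information Gain = 0.9984 - 0.9974 = 0.0010 bits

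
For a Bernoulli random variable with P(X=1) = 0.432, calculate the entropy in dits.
0.2970 dits

The binary entropy function is:
H(p) = -p log(p) - (1-p) log(1-p)

H(0.432) = -0.432 × log_10(0.432) - 0.568 × log_10(0.568)
H(0.432) = 0.2970 dits

Note: Binary entropy is maximized at p=0.5 (H=1 bit) and minimized at p=0 or p=1 (H=0).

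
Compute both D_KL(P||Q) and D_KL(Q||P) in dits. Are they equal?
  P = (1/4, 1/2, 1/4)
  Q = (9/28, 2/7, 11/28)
D_KL(P||Q) = 0.0452, D_KL(Q||P) = 0.0428

KL divergence is not symmetric: D_KL(P||Q) ≠ D_KL(Q||P) in general.

D_KL(P||Q) = 0.0452 dits
D_KL(Q||P) = 0.0428 dits

No, they are not equal!

This asymmetry is why KL divergence is not a true distance metric.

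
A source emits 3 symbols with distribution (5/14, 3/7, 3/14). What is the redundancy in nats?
0.0377 nats

Redundancy measures how far a source is from maximum entropy:
R = H_max - H(X)

Maximum entropy for 3 symbols: H_max = log_e(3) = 1.0986 nats
Actual entropy: H(X) = 1.0609 nats
Redundancy: R = 1.0986 - 1.0609 = 0.0377 nats

This redundancy represents potential for compression: the source could be compressed by 0.0377 nats per symbol.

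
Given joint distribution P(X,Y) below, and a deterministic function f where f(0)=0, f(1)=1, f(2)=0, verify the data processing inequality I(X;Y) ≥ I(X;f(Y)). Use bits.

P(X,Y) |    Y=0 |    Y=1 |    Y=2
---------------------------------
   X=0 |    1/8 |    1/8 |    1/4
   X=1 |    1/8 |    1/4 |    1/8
I(X;Y) = 0.0613, I(X;f(Y)) = 0.0488, inequality holds: 0.0613 ≥ 0.0488

Data Processing Inequality: For any Markov chain X → Y → Z, we have I(X;Y) ≥ I(X;Z).

Here Z = f(Y) is a deterministic function of Y, forming X → Y → Z.

Original I(X;Y) = 0.0613 bits

After applying f:
P(X,Z) where Z=f(Y):
- P(X,Z=0) = P(X,Y=0) + P(X,Y=2)
- P(X,Z=1) = P(X,Y=1)

I(X;Z) = I(X;f(Y)) = 0.0488 bits

Verification: 0.0613 ≥ 0.0488 ✓

Information cannot be created by processing; the function f can only lose information about X.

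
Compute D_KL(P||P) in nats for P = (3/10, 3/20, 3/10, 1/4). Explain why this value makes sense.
0.0000 nats

KL divergence satisfies the Gibbs inequality: D_KL(P||Q) ≥ 0 for all distributions P, Q.

D_KL(P||Q) = Σ p(x) log(p(x)/q(x))
Each term is p(x) × log_e(p(x)/p(x)) = p(x) × log_e(1) = 0, so the sum is 0.
D_KL(P||Q) = 0.0000 nats

When P = Q, the KL divergence is exactly 0, as there is no 'divergence' between identical distributions.

This non-negativity is a fundamental property: relative entropy cannot be negative because it measures how different Q is from P.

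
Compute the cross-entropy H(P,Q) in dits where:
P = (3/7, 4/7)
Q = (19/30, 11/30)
0.3340 dits

Cross-entropy: H(P,Q) = -Σ p(x) log q(x)

Alternatively: H(P,Q) = H(P) + D_KL(P||Q)
H(P) = 0.2966 dits
D_KL(P||Q) = 0.0374 dits

H(P,Q) = 0.2966 + 0.0374 = 0.3340 dits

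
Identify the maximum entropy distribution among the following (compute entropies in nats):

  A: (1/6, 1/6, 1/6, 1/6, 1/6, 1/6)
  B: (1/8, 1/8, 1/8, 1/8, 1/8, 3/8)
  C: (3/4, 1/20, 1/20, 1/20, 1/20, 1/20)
A

For a discrete distribution over n outcomes, entropy is maximized by the uniform distribution.

Computing entropies:
H(A) = 1.7918 nats
H(B) = 1.6675 nats
H(C) = 0.9647 nats

The uniform distribution (where all probabilities equal 1/6) achieves the maximum entropy of log_e(6) = 1.7918 nats.

Distribution A has the highest entropy.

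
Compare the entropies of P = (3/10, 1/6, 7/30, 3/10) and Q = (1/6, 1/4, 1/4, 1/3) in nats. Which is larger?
P

Computing entropies in nats:
H(P) = 1.3606
H(Q) = 1.3580

Distribution P has higher entropy.

Intuition: The distribution closer to uniform (more spread out) has higher entropy.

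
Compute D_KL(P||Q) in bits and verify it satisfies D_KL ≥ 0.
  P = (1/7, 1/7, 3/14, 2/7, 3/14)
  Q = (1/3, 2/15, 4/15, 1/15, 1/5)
0.3932 bits

KL divergence satisfies the Gibbs inequality: D_KL(P||Q) ≥ 0 for all distributions P, Q.

D_KL(P||Q) = Σ p(x) log(p(x)/q(x))
Term by term:
  x=0: 1/7 × log_2[(1/7)/(1/3)] = -0.1746
  x=1: 1/7 × log_2[(1/7)/(2/15)] = 0.0142
  x=2: 3/14 × log_2[(3/14)/(4/15)] = -0.0676
  x=3: 2/7 × log_2[(2/7)/(1/15)] = 0.5999
  x=4: 3/14 × log_2[(3/14)/(1/5)] = 0.0213
D_KL(P||Q) = 0.3932 bits

D_KL(P||Q) = 0.3932 ≥ 0 ✓

This non-negativity is a fundamental property: relative entropy cannot be negative because it measures how different Q is from P.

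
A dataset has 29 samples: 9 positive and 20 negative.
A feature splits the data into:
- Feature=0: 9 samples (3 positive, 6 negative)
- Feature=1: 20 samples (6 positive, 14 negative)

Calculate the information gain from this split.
0.0008 bits

Information Gain = H(Y) - H(Y|Feature)

Before split:
P(positive) = 9/29 = 0.3103
H(Y) = 0.8936 bits

After split:
Feature=0: H = 0.9183 bits (weight = 9/29)
Feature=1: H = 0.8813 bits (weight = 20/29)
H(Y|Feature) = (9/29)×0.9183 + (20/29)×0.8813 = 0.8928 bits

Information Gain = 0.8936 - 0.8928 = 0.0008 bits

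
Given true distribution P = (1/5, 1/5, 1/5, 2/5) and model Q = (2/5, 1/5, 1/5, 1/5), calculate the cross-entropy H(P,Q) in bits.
2.1219 bits

Cross-entropy: H(P,Q) = -Σ p(x) log q(x)

Alternatively: H(P,Q) = H(P) + D_KL(P||Q)
H(P) = 1.9219 bits
D_KL(P||Q) = 0.2000 bits

H(P,Q) = 1.9219 + 0.2000 = 2.1219 bits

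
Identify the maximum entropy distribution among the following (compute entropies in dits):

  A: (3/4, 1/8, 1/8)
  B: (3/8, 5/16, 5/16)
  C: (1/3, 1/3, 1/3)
C

For a discrete distribution over n outcomes, entropy is maximized by the uniform distribution.

Computing entropies:
H(A) = 0.3195 dits
H(B) = 0.4755 dits
H(C) = 0.4771 dits

The uniform distribution (where all probabilities equal 1/3) achieves the maximum entropy of log_10(3) = 0.4771 dits.

Distribution C has the highest entropy.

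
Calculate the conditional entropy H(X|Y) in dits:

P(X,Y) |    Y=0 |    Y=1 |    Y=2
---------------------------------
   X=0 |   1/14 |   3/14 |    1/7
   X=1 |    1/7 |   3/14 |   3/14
0.2926 dits

Using the chain rule: H(X|Y) = H(X,Y) - H(Y)

First, compute H(X,Y) = 0.7534 dits

Marginal P(Y) = (3/14, 3/7, 5/14)
H(Y) = 0.4608 dits

H(X|Y) = H(X,Y) - H(Y) = 0.7534 - 0.4608 = 0.2926 dits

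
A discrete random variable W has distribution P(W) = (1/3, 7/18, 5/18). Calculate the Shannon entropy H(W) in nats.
1.0893 nats

Shannon entropy is H(X) = -Σ p(x) log p(x).

For P = (1/3, 7/18, 5/18):
H = -1/3 × log_e(1/3) -7/18 × log_e(7/18) -5/18 × log_e(5/18)
H = 1.0893 nats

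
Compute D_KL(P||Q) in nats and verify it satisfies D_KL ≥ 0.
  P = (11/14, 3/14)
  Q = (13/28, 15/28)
0.2170 nats

KL divergence satisfies the Gibbs inequality: D_KL(P||Q) ≥ 0 for all distributions P, Q.

D_KL(P||Q) = Σ p(x) log(p(x)/q(x))
Term by term:
  x=0: 11/14 × log_e[(11/14)/(13/28)] = 0.4134
  x=1: 3/14 × log_e[(3/14)/(15/28)] = -0.1963
D_KL(P||Q) = 0.2170 nats

D_KL(P||Q) = 0.2170 ≥ 0 ✓

This non-negativity is a fundamental property: relative entropy cannot be negative because it measures how different Q is from P.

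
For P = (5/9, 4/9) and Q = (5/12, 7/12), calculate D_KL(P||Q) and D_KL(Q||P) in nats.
D_KL(P||Q) = 0.0390, D_KL(Q||P) = 0.0388

KL divergence is not symmetric: D_KL(P||Q) ≠ D_KL(Q||P) in general.

D_KL(P||Q) = 0.0390 nats
D_KL(Q||P) = 0.0388 nats

No, they are not equal!

This asymmetry is why KL divergence is not a true distance metric.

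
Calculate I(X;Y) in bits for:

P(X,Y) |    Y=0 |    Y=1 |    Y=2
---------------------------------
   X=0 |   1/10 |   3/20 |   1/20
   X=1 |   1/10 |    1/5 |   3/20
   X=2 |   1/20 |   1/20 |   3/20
0.0897 bits

Mutual information: I(X;Y) = H(X) + H(Y) - H(X,Y)

Marginals:
P(X) = (3/10, 9/20, 1/4), H(X) = 1.5395 bits
P(Y) = (1/4, 2/5, 7/20), H(Y) = 1.5589 bits

Joint entropy: H(X,Y) = 3.0087 bits

I(X;Y) = 1.5395 + 1.5589 - 3.0087 = 0.0897 bits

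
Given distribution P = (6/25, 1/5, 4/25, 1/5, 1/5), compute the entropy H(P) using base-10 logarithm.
0.6955 dits

Shannon entropy is H(X) = -Σ p(x) log p(x).

For P = (6/25, 1/5, 4/25, 1/5, 1/5):
H = -6/25 × log_10(6/25) -1/5 × log_10(1/5) -4/25 × log_10(4/25) -1/5 × log_10(1/5) -1/5 × log_10(1/5)
H = 0.6955 dits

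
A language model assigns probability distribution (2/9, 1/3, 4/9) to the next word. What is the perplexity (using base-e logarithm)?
2.8888

Perplexity is e^H (or exp(H) for natural log).

First, H = -Σ p log p = 1.0609 nats
Perplexity = e^1.0609 = 2.8888

Interpretation: The model's uncertainty is equivalent to choosing uniformly among 2.9 options.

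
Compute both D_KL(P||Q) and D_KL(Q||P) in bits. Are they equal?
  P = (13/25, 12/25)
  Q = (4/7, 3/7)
D_KL(P||Q) = 0.0077, D_KL(Q||P) = 0.0077

KL divergence is not symmetric: D_KL(P||Q) ≠ D_KL(Q||P) in general.

D_KL(P||Q) = 0.0077 bits
D_KL(Q||P) = 0.0077 bits

In this case they happen to be equal (to 4 decimal places).

This asymmetry is why KL divergence is not a true distance metric.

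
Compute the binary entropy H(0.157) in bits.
0.6271 bits

The binary entropy function is:
H(p) = -p log(p) - (1-p) log(1-p)

H(0.157) = -0.157 × log_2(0.157) - 0.843 × log_2(0.843)
H(0.157) = 0.6271 bits

Note: Binary entropy is maximized at p=0.5 (H=1 bit) and minimized at p=0 or p=1 (H=0).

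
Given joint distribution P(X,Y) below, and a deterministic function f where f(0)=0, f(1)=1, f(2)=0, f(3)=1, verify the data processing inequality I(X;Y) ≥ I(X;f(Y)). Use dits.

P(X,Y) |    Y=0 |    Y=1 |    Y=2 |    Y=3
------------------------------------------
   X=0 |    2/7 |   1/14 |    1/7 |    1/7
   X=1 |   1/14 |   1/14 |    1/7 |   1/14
I(X;Y) = 0.0172, I(X;f(Y)) = 0.0010, inequality holds: 0.0172 ≥ 0.0010

Data Processing Inequality: For any Markov chain X → Y → Z, we have I(X;Y) ≥ I(X;Z).

Here Z = f(Y) is a deterministic function of Y, forming X → Y → Z.

Original I(X;Y) = 0.0172 dits

After applying f:
P(X,Z) where Z=f(Y):
- P(X,Z=0) = P(X,Y=0) + P(X,Y=2)
- P(X,Z=1) = P(X,Y=1) + P(X,Y=3)

I(X;Z) = I(X;f(Y)) = 0.0010 dits

Verification: 0.0172 ≥ 0.0010 ✓

Information cannot be created by processing; the function f can only lose information about X.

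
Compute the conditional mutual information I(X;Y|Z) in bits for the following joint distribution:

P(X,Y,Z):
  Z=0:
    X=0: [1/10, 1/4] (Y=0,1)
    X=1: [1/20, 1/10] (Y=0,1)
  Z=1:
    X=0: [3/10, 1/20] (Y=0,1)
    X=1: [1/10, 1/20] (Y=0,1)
0.0169 bits

Conditional mutual information: I(X;Y|Z) = H(X|Z) + H(Y|Z) - H(X,Y|Z)

H(Z) = 1.0000
H(X,Z) = 1.8813 → H(X|Z) = 0.8813
H(Y,Z) = 1.8016 → H(Y|Z) = 0.8016
H(X,Y,Z) = 2.6660 → H(X,Y|Z) = 1.6660

I(X;Y|Z) = 0.8813 + 0.8016 - 1.6660 = 0.0169 bits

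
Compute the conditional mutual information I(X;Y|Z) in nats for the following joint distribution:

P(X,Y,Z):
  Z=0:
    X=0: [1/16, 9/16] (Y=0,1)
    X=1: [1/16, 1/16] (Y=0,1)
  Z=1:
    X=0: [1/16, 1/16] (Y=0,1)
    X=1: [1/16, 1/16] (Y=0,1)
0.0481 nats

Conditional mutual information: I(X;Y|Z) = H(X|Z) + H(Y|Z) - H(X,Y|Z)

H(Z) = 0.5623
H(X,Z) = 1.0735 → H(X|Z) = 0.5112
H(Y,Z) = 1.0735 → H(Y|Z) = 0.5112
H(X,Y,Z) = 1.5366 → H(X,Y|Z) = 0.9743

I(X;Y|Z) = 0.5112 + 0.5112 - 0.9743 = 0.0481 nats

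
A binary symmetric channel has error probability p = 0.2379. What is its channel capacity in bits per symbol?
0.2085 bits

For a binary symmetric channel (BSC) with error probability p:
Capacity C = 1 - H(p) bits per symbol

where H(p) = -p log₂(p) - (1-p) log₂(1-p) is the binary entropy function.

H(0.2379) = 0.7915 bits
C = 1 - 0.7915 = 0.2085 bits per symbol

This means we can reliably transmit up to 0.2085 bits of information per channel use.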